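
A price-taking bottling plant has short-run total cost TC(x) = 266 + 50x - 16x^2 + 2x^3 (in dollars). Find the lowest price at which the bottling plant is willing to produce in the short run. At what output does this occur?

The firm shuts down when price falls below the minimum of average variable cost. AVC = VC/x = 50 - 16x + 2x^2.
At the minimum of AVC, MC = AVC. MC = 50 - 32x + 6x^2; setting MC = AVC gives 4x^2 - 16x = 0, so x = 4. min AVC = 18.
For P < $18 the firm produces nothing.

$18 per unit, at x = 4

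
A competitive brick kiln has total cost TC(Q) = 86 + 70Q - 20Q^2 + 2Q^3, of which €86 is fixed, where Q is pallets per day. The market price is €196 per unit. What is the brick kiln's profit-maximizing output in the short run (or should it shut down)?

Produce at Q = 9

Variable cost is VC = 70Q - 20Q^2 + 2Q^3, so AVC = VC/Q = 70 - 20Q + 2Q^2 and MC = dTC/dQ = 70 - 40Q + 6Q^2.
AVC hits its minimum where MC = AVC, at Q = 5, giving min AVC = 70 - 20·5 + 2·5^2 = €20.
P = €196 exceeds min AVC = €20, so the firm stays open.
Set P = MC: 196 = 70 - 40Q + 6Q^2 → -126 - 40Q + 6Q^2 = 0. The roots are Q = -7/3 and Q = 9; the profit-maximizing output is on the rising part of MC, so Q* = 9.
Check: AVC at Q = 9 is €52 ≤ P, so revenue covers variable cost.
Profit = P·Q − TC = 196·9 − 554 = €1210.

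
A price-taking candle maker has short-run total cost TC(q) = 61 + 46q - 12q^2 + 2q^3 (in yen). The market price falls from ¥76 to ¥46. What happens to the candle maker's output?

Output falls from 5 to 4

AVC = 46 - 12q + 2q^2, minimized at q = 3 where min AVC = ¥28. MC = 46 - 24q + 6q^2.
At P = ¥76 ≥ min AVC, set P = MC on the rising branch: q = 5.
At P = ¥46 ≥ min AVC, set P = MC: q = 4. The firm stays open but cuts output.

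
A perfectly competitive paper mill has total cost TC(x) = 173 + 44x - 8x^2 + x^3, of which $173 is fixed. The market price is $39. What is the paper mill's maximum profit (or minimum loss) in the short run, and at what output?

AVC = 44 - 8x + x^2; min AVC = $28 at x = 4. Since P = $39 ≥ min AVC, the firm produces.
MC = 44 - 16x + 3x^2. Setting P = MC and taking the root on the rising branch gives x* = 5.
TR = 39·5 = 195. TC = 173 + 145 = 318. Profit = 195 − 318 = -$123.
By producing, the firm covers all variable cost plus $50 of fixed cost; shutting down would lose the full $173.

Profit = -$123 at x = 5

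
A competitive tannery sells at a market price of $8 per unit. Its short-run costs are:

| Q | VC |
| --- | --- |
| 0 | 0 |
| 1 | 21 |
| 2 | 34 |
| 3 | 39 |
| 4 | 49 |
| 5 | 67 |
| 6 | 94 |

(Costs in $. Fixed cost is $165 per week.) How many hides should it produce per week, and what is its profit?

Q = 0 (shut down); profit = -$165

Tabulate TR − TC: Q=0: -165; Q=1: -178; Q=2: -183; Q=3: -180; Q=4: -182; Q=5: -192; Q=6: -211.
Profit is highest at Q = 0. Equivalently, the lowest AVC in the table is 49/4 ≈ $12.25 at Q = 4, and P = $8 falls below it — price never covers variable cost, so the firm shuts down and loses only its fixed cost.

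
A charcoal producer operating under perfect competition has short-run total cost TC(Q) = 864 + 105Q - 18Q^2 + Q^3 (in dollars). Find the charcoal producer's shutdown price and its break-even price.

Shutdown price = $24; break-even price = $105

AVC = 105 - 18Q + Q^2; minimized at Q = 9, giving min AVC = $24. That is the shutdown price.
ATC = 864/Q + 105 - 18Q + Q^2. Setting dATC/dQ = −864/Q^2 − 18 + 2Q = 0 gives Q = 12 (since 2·12^3 − 18·12^2 = 864).
min ATC = 864/12 + 105 − 18·12 + 12^2 = $105. That is the break-even price.
For $24 ≤ P < $105 the firm produces at a loss; below $24 it shuts down.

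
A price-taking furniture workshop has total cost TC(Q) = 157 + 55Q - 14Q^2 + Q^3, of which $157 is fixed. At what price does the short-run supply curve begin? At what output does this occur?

The shutdown price is the minimum of AVC. VC = 55Q - 14Q^2 + Q^3, so AVC = 55 - 14Q + Q^2.
At the minimum of AVC, MC = AVC. MC = 55 - 28Q + 3Q^2; setting MC = AVC gives 2Q^2 - 14Q = 0, so Q = 7. min AVC = 6.
The firm shuts down for any P below $6.

$6 per unit, at Q = 7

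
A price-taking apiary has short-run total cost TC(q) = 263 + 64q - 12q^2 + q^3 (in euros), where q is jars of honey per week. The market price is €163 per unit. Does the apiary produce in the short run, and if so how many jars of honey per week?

Produce at q = 11

Strip out fixed cost: VC = 64q - 12q^2 + q^3. Then AVC = 64 - 12q + q^2 and MC = 64 - 24q + 3q^2.
AVC is minimized where dAVC/dq = -12 + 2q = 0, at q = 6; min AVC = 64 - 12·6 + 6^2 = €28.
Because €163 ≥ €28, revenue can cover variable cost; the firm operates.
Set P = MC: 163 = 64 - 24q + 3q^2 → -99 - 24q + 3q^2 = 0. The roots are q = -3 and q = 11; the profit-maximizing output is on the rising part of MC, so q* = 11.
Check: AVC at q = 11 is €53 ≤ P, so revenue covers variable cost.
Profit = P·q − TC = 163·11 − 846 = €947.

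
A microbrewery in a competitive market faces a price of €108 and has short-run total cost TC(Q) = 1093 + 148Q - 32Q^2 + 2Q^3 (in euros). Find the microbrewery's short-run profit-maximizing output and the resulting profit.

AVC = 148 - 32Q + 2Q^2 has its minimum €20 at Q = 8; price €108 clears that bar, so the firm operates.
MC = 148 - 64Q + 6Q^2. Setting P = MC and taking the root on the rising branch gives Q* = 10.
TR = 108·10 = 1080. TC = 1093 + 280 = 1373. Profit = 1080 − 1373 = -€293.
By producing, the firm covers all variable cost plus €800 of fixed cost; shutting down would lose the full €1093.

Profit = -€293 at Q = 10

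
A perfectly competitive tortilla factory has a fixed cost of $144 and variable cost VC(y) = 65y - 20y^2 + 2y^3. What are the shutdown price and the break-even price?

Shutdown price = $15; break-even price = $41

AVC = 65 - 20y + 2y^2; minimized at y = 5, giving min AVC = $15. That is the shutdown price.
ATC = 144/y + 65 - 20y + 2y^2. Setting dATC/dy = −144/y^2 − 20 + 4y = 0 gives y = 6 (since 4·6^3 − 20·6^2 = 144).
min ATC = 144/6 + 65 − 20·6 + 2·6^2 = $41. That is the break-even price.
Between these two prices the firm operates at a loss; above $41 it earns a profit.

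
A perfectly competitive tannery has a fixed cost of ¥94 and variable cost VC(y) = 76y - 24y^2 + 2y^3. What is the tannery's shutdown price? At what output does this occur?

¥4 per unit, at y = 6

The shutdown price is the minimum of AVC. VC = 76y - 24y^2 + 2y^3, so AVC = 76 - 24y + 2y^2.
At the minimum of AVC, MC = AVC. MC = 76 - 48y + 6y^2; setting MC = AVC gives 4y^2 - 24y = 0, so y = 6. min AVC = 4.
So the shutdown price is ¥4.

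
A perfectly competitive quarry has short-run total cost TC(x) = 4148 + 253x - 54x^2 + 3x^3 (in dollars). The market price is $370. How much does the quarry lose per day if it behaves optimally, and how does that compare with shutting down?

AVC = 253 - 54x + 3x^2 has its minimum $10 at x = 9; price $370 clears that bar, so the firm operates.
With MC = 253 - 108x + 9x^2, P = MC on the upward-sloping part at x* = 13.
TR = 370·13 = 4810. TC = 4148 + 754 = 4902. Profit = 4810 − 4902 = -$92.
Shutting down would mean losing the fixed cost of $4148, so operating at a loss of $92 is better by $4056.

Profit = -$92 at x = 13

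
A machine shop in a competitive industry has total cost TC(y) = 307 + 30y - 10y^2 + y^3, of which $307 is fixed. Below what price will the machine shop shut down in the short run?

$5 per unit

Short-run supply begins at min AVC. From VC = 30y - 10y^2 + y^3, AVC = 30 - 10y + y^2.
dAVC/dy = -10 + 2y = 0 gives y = 5. min AVC = 30 - 10·5 + 5^2 = 5.
So the shutdown price is $5.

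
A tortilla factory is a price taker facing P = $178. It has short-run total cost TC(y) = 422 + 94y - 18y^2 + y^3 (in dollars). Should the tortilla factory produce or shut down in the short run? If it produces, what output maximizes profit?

Strip out fixed cost: VC = 94y - 18y^2 + y^3. Then AVC = 94 - 18y + y^2 and MC = 94 - 36y + 3y^2.
The AVC parabola has its vertex at y = 18/2 = 9, where AVC = 94 - 18·9 + 9^2 = $13.
Because $178 ≥ $13, revenue can cover variable cost; the firm operates.
Set P = MC: 178 = 94 - 36y + 3y^2 → -84 - 36y + 3y^2 = 0. The roots are y = -2 and y = 14; the profit-maximizing output is on the rising part of MC, so y* = 14.
Check: AVC at y = 14 is $38 ≤ P, so revenue covers variable cost.
Profit = P·y − TC = 178·14 − 954 = $1538.

Produce at y = 14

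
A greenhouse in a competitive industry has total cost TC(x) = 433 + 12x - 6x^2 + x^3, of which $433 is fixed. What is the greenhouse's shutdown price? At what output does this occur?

$3 per unit, at x = 3

Short-run supply begins at min AVC. From VC = 12x - 6x^2 + x^3, AVC = 12 - 6x + x^2.
dAVC/dx = -6 + 2x = 0 gives x = 3. min AVC = 12 - 6·3 + 3^2 = 3.
So the shutdown price is $3.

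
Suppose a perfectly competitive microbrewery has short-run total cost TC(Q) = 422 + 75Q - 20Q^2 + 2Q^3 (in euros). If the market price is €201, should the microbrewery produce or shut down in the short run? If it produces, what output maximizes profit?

Produce at Q = 9

Variable cost is VC = 75Q - 20Q^2 + 2Q^3, so AVC = VC/Q = 75 - 20Q + 2Q^2 and MC = dTC/dQ = 75 - 40Q + 6Q^2.
AVC hits its minimum where MC = AVC, at Q = 5, giving min AVC = 75 - 20·5 + 2·5^2 = €25.
Since P = €201 ≥ min AVC = €25, price covers variable cost and the firm should produce.
Set P = MC: 201 = 75 - 40Q + 6Q^2 → -126 - 40Q + 6Q^2 = 0. The roots are Q = -7/3 and Q = 9; the profit-maximizing output is on the rising part of MC, so Q* = 9.
Check: AVC at Q = 9 is €57 ≤ P, so revenue covers variable cost.
Profit = P·Q − TC = 201·9 − 935 = €874.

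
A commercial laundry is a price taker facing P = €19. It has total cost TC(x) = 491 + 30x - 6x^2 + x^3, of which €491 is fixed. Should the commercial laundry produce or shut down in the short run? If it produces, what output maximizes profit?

From TC, MC = TC'(x) = 30 - 12x + 3x^2 and AVC = VC/x = 30 - 6x + x^2.
The AVC parabola has its vertex at x = 6/2 = 3, where AVC = 30 - 6·3 + 3^2 = €21.
With P < min AVC (€19 < €21), every unit sold adds to the loss.
The firm minimizes its loss by shutting down and losing only its fixed cost of €491.

Shut down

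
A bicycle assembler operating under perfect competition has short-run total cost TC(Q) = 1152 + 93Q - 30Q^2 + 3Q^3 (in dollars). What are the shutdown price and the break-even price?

AVC = 93 - 30Q + 3Q^2; minimized at Q = 5, giving min AVC = $18. That is the shutdown price.
ATC = 1152/Q + 93 - 30Q + 3Q^2. Setting dATC/dQ = −1152/Q^2 − 30 + 6Q = 0 gives Q = 8 (since 6·8^3 − 30·8^2 = 1152).
min ATC = 1152/8 + 93 − 30·8 + 3·8^2 = $189. That is the break-even price.
Between these two prices the firm operates at a loss; above $189 it earns a profit.

Shutdown price = $18; break-even price = $189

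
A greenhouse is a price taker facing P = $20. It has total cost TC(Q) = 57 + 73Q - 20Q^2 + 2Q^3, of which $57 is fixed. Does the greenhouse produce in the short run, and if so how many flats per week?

Strip out fixed cost: VC = 73Q - 20Q^2 + 2Q^3. Then AVC = 73 - 20Q + 2Q^2 and MC = 73 - 40Q + 6Q^2.
AVC is minimized where dAVC/dQ = -20 + 4Q = 0, at Q = 5; min AVC = 73 - 20·5 + 2·5^2 = $23.
With P < min AVC ($20 < $23), every unit sold adds to the loss.
Best response: produce nothing and absorb the $57 fixed cost.

Shut down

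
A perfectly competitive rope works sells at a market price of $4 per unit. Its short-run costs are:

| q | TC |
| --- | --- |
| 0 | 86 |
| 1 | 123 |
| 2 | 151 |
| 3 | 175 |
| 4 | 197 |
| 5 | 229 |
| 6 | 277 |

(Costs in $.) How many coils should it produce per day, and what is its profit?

Compute π = P·q − TC at each output: q=0: -86; q=1: -119; q=2: -143; q=3: -163; q=4: -181; q=5: -209; q=6: -253.
Profit is highest at q = 0. Equivalently, the lowest AVC in the table is 111/4 ≈ $27.75 at q = 4, and P = $4 falls below it — price never covers variable cost, so the firm shuts down and loses only its fixed cost.

q = 0 (shut down); profit = -$86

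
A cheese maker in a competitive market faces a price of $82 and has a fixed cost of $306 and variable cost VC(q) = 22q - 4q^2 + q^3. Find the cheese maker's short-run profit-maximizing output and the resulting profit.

Profit = -$18 at q = 6

AVC = 22 - 4q + q^2; min AVC = $18 at q = 2. Since P = $82 ≥ min AVC, the firm produces.
With MC = 22 - 8q + 3q^2, P = MC on the upward-sloping part at q* = 6.
TR = 82·6 = 492. TC = 306 + 204 = 510. Profit = 492 − 510 = -$18.
By producing, the firm covers all variable cost plus $288 of fixed cost; shutting down would lose the full $306.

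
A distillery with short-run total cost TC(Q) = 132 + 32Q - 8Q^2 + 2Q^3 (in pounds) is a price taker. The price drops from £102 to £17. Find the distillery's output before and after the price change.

Output falls from 5 to 0 (the firm shuts down)

AVC = 32 - 8Q + 2Q^2, minimized at Q = 2 where min AVC = £24. MC = 32 - 16Q + 6Q^2.
At P = £102 ≥ min AVC, set P = MC on the rising branch: Q = 5.
At P = £17 < min AVC = £24, price no longer covers variable cost at any output, so the firm shuts down: Q = 0.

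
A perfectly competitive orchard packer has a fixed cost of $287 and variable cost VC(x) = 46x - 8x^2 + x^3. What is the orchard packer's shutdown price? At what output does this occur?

$30 per unit, at x = 4

The firm shuts down when price falls below the minimum of average variable cost. AVC = VC/x = 46 - 8x + x^2.
dAVC/dx = -8 + 2x = 0 gives x = 4. min AVC = 46 - 8·4 + 4^2 = 30.
The firm shuts down for any P below $30.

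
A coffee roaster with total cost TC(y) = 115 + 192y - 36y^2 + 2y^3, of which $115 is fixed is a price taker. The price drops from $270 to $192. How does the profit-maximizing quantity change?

AVC = 192 - 36y + 2y^2, minimized at y = 9 where min AVC = $30. MC = 192 - 72y + 6y^2.
At P = $270 ≥ min AVC, set P = MC on the rising branch: y = 13.
At P = $192 ≥ min AVC, set P = MC: y = 12. The firm stays open but cuts output.

Output falls from 13 to 12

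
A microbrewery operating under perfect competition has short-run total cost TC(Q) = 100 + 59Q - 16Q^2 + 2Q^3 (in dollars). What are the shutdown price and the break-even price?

Shutdown price = min AVC. AVC = 59 - 16Q + 2Q^2, with vertex at Q = 4 and minimum $27.
ATC = 100/Q + 59 - 16Q + 2Q^2. Setting dATC/dQ = −100/Q^2 − 16 + 4Q = 0 gives Q = 5 (since 4·5^3 − 16·5^2 = 100).
min ATC = 100/5 + 59 − 16·5 + 2·5^2 = $49. That is the break-even price.
Between these two prices the firm operates at a loss; above $49 it earns a profit.

Shutdown price = $27; break-even price = $49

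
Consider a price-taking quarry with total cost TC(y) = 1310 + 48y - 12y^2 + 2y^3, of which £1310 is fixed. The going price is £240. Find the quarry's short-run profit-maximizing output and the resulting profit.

AVC = 48 - 12y + 2y^2; min AVC = £30 at y = 3. Since P = £240 ≥ min AVC, the firm produces.
With MC = 48 - 24y + 6y^2, P = MC on the upward-sloping part at y* = 8.
TR = 240·8 = 1920. TC = 1310 + 640 = 1950. Profit = 1920 − 1950 = -£30.
Shutting down would mean losing the fixed cost of £1310, so operating at a loss of £30 is better by £1280.

Profit = -£30 at y = 8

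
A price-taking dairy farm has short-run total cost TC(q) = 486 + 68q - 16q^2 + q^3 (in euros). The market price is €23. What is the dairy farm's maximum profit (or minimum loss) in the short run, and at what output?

AVC = 68 - 16q + q^2; min AVC = €4 at q = 8. Since P = €23 ≥ min AVC, the firm produces.
With MC = 68 - 32q + 3q^2, P = MC on the upward-sloping part at q* = 9.
TR = 23·9 = 207. TC = 486 + 45 = 531. Profit = 207 − 531 = -€324.
By producing, the firm covers all variable cost plus €162 of fixed cost; shutting down would lose the full €486.

Profit = -€324 at q = 9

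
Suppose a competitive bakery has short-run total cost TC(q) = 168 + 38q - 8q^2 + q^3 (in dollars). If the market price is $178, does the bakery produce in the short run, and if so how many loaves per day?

From TC, MC = TC'(q) = 38 - 16q + 3q^2 and AVC = VC/q = 38 - 8q + q^2.
The AVC parabola has its vertex at q = 8/2 = 4, where AVC = 38 - 8·4 + 4^2 = $22.
P = $178 exceeds min AVC = $22, so the firm stays open.
Solving P = MC: -140 - 16q + 3q^2 = 0 ⇒ q = -14/3 or 10. On the upward-sloping branch, q* = 10.
Check: AVC at q = 10 is $58 ≤ P, so revenue covers variable cost.
Profit = P·q − TC = 178·10 − 748 = $1032.

Produce at q = 10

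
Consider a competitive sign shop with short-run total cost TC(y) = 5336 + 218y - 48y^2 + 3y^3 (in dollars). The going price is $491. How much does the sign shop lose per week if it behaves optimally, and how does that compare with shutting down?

Profit = -$266 at y = 13

AVC = 218 - 48y + 3y^2; min AVC = $26 at y = 8. Since P = $491 ≥ min AVC, the firm produces.
MC = 218 - 96y + 9y^2. Setting P = MC and taking the root on the rising branch gives y* = 13.
TR = 491·13 = 6383. TC = 5336 + 1313 = 6649. Profit = 6383 − 6649 = -$266.
By producing, the firm covers all variable cost plus $5070 of fixed cost; shutting down would lose the full $5336.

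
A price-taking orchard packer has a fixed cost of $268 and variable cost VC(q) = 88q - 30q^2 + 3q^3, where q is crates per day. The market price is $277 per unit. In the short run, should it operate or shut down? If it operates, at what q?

Produce at q = 9

From TC, MC = TC'(q) = 88 - 60q + 9q^2 and AVC = VC/q = 88 - 30q + 3q^2.
AVC is minimized where dAVC/dq = -30 + 6q = 0, at q = 5; min AVC = 88 - 30·5 + 3·5^2 = $13.
Since P = $277 ≥ min AVC = $13, price covers variable cost and the firm should produce.
Solving P = MC: -189 - 60q + 9q^2 = 0 ⇒ q = -7/3 or 9. On the upward-sloping branch, q* = 9.
Check: AVC at q = 9 is $61 ≤ P, so revenue covers variable cost.
Profit = P·q − TC = 277·9 − 817 = $1676.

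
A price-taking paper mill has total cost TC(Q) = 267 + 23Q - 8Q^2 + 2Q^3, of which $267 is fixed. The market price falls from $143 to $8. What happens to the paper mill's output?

AVC = 23 - 8Q + 2Q^2, minimized at Q = 2 where min AVC = $15. MC = 23 - 16Q + 6Q^2.
At P = $143 ≥ min AVC, set P = MC on the rising branch: Q = 6.
At P = $8 < min AVC = $15, price no longer covers variable cost at any output, so the firm shuts down: Q = 0.

Output falls from 6 to 0 (the firm shuts down)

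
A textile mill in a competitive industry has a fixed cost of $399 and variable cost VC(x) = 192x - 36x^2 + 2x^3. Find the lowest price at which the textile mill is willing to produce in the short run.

Short-run supply begins at min AVC. From VC = 192x - 36x^2 + 2x^3, AVC = 192 - 36x + 2x^2.
At the minimum of AVC, MC = AVC. MC = 192 - 72x + 6x^2; setting MC = AVC gives 4x^2 - 36x = 0, so x = 9. min AVC = 30.
So the shutdown price is $30.

$30 per unit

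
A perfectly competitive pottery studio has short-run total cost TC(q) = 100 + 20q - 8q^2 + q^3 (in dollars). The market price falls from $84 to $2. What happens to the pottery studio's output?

MC = 20 - 16q + 3q^2; the shutdown threshold is min AVC = $4 (at q = 4).
With P = $84 above the shutdown price, P = MC gives q = 8.
At P = $2 < min AVC = $4, price no longer covers variable cost at any output, so the firm shuts down: q = 0.

Output falls from 8 to 0 (the firm shuts down)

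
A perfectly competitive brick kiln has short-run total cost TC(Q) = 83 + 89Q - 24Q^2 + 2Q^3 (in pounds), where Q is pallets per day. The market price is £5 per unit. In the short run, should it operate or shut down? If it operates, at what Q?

Shut down

Strip out fixed cost: VC = 89Q - 24Q^2 + 2Q^3. Then AVC = 89 - 24Q + 2Q^2 and MC = 89 - 48Q + 6Q^2.
AVC is minimized where dAVC/dQ = -24 + 4Q = 0, at Q = 6; min AVC = 89 - 24·6 + 2·6^2 = £17.
P = £5 lies below min AVC = £17; no output level covers variable cost.
Shutting down limits the loss to fixed cost, £83.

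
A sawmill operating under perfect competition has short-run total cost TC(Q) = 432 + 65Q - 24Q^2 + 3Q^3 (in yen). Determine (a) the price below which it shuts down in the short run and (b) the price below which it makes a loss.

AVC = 65 - 24Q + 3Q^2; minimized at Q = 4, giving min AVC = ¥17. That is the shutdown price.
ATC = 432/Q + 65 - 24Q + 3Q^2. Setting dATC/dQ = −432/Q^2 − 24 + 6Q = 0 gives Q = 6 (since 6·6^3 − 24·6^2 = 432).
min ATC = 432/6 + 65 − 24·6 + 3·6^2 = ¥101. That is the break-even price.
For ¥17 ≤ P < ¥101 the firm produces at a loss; below ¥17 it shuts down.

Shutdown price = ¥17; break-even price = ¥101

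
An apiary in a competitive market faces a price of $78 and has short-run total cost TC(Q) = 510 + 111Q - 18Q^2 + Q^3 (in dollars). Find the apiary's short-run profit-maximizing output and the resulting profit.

AVC = 111 - 18Q + Q^2 has its minimum $30 at Q = 9; price $78 clears that bar, so the firm operates.
MC = 111 - 36Q + 3Q^2. Setting P = MC and taking the root on the rising branch gives Q* = 11.
TR = 78·11 = 858. TC = 510 + 374 = 884. Profit = 858 − 884 = -$26.
Shutting down would mean losing the fixed cost of $510, so operating at a loss of $26 is better by $484.

Profit = -$26 at Q = 11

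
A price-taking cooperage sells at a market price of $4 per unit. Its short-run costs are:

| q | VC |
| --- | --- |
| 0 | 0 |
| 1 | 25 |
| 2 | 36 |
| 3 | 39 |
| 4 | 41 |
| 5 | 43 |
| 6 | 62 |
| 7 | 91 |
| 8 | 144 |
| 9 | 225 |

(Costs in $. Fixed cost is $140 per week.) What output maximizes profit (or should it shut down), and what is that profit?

Tabulate TR − TC: q=0: -140; q=1: -161; q=2: -168; q=3: -167; q=4: -165; q=5: -163; q=6: -178; q=7: -203; q=8: -252; q=9: -329.
Profit is highest at q = 0. Equivalently, the lowest AVC in the table is 43/5 ≈ $8.60 at q = 5, and P = $4 falls below it — price never covers variable cost, so the firm shuts down and loses only its fixed cost.

q = 0 (shut down); profit = -$140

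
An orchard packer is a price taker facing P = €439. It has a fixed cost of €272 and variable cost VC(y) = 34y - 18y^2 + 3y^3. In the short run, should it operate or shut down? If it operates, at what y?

Variable cost is VC = 34y - 18y^2 + 3y^3, so AVC = VC/y = 34 - 18y + 3y^2 and MC = dTC/dy = 34 - 36y + 9y^2.
The AVC parabola has its vertex at y = 18/6 = 3, where AVC = 34 - 18·3 + 3·3^2 = €7.
Because €439 ≥ €7, revenue can cover variable cost; the firm operates.
Solving P = MC: -405 - 36y + 9y^2 = 0 ⇒ y = -5 or 9. On the upward-sloping branch, y* = 9.
Check: AVC at y = 9 is €115 ≤ P, so revenue covers variable cost.
Profit = P·y − TC = 439·9 − 1307 = €2644.

Produce at y = 9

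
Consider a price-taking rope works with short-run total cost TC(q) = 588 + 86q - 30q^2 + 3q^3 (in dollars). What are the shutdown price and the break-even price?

Shutdown price = min AVC. AVC = 86 - 30q + 3q^2, with vertex at q = 5 and minimum $11.
ATC = 588/q + 86 - 30q + 3q^2. Setting dATC/dq = −588/q^2 − 30 + 6q = 0 gives q = 7 (since 6·7^3 − 30·7^2 = 588).
min ATC = 588/7 + 86 − 30·7 + 3·7^2 = $107. That is the break-even price.
For $11 ≤ P < $107 the firm produces at a loss; below $11 it shuts down.

Shutdown price = $11; break-even price = $107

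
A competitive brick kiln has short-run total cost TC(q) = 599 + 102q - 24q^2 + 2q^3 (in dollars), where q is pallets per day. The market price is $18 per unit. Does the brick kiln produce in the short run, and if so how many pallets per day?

Strip out fixed cost: VC = 102q - 24q^2 + 2q^3. Then AVC = 102 - 24q + 2q^2 and MC = 102 - 48q + 6q^2.
AVC is minimized where dAVC/dq = -24 + 4q = 0, at q = 6; min AVC = 102 - 24·6 + 2·6^2 = $30.
Since P = $18 < min AVC = $30, price fails to cover variable cost at any output.
The firm minimizes its loss by shutting down and losing only its fixed cost of $599.

Shut down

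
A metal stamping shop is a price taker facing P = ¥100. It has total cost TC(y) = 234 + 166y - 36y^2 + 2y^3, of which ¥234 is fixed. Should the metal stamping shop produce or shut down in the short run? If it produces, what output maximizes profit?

From TC, MC = TC'(y) = 166 - 72y + 6y^2 and AVC = VC/y = 166 - 36y + 2y^2.
AVC hits its minimum where MC = AVC, at y = 9, giving min AVC = 166 - 36·9 + 2·9^2 = ¥4.
Since P = ¥100 ≥ min AVC = ¥4, price covers variable cost and the firm should produce.
P = MC gives 66 - 72y + 6y^2 = 0, with roots 1 and 11. Take the larger (rising MC): y* = 11.
Check: AVC at y = 11 is ¥12 ≤ P, so revenue covers variable cost.
Profit = P·y − TC = 100·11 − 366 = ¥734.

Produce at y = 11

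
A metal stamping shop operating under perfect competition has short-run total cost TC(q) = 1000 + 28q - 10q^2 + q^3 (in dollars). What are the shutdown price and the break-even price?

Shutdown price = $3; break-even price = $128

AVC = 28 - 10q + q^2; minimized at q = 5, giving min AVC = $3. That is the shutdown price.
ATC = 1000/q + 28 - 10q + q^2. Setting dATC/dq = −1000/q^2 − 10 + 2q = 0 gives q = 10 (since 2·10^3 − 10·10^2 = 1000).
min ATC = 1000/10 + 28 − 10·10 + 10^2 = $128. That is the break-even price.
Between these two prices the firm operates at a loss; above $128 it earns a profit.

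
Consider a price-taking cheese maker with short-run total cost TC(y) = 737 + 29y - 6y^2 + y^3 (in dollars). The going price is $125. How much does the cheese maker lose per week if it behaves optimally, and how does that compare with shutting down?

Profit = -$97 at y = 8

AVC = 29 - 6y + y^2 has its minimum $20 at y = 3; price $125 clears that bar, so the firm operates.
MC = 29 - 12y + 3y^2. Setting P = MC and taking the root on the rising branch gives y* = 8.
TR = 125·8 = 1000. TC = 737 + 360 = 1097. Profit = 1000 − 1097 = -$97.
That loss of $97 beats the $737 the firm would lose by shutting down; producing recovers $640 of fixed cost.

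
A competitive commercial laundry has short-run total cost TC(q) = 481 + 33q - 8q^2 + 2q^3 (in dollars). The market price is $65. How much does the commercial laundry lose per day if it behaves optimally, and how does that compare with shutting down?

AVC = 33 - 8q + 2q^2 has its minimum $25 at q = 2; price $65 clears that bar, so the firm operates.
With MC = 33 - 16q + 6q^2, P = MC on the upward-sloping part at q* = 4.
TR = 65·4 = 260. TC = 481 + 132 = 613. Profit = 260 − 613 = -$353.
Shutting down would mean losing the fixed cost of $481, so operating at a loss of $353 is better by $128.

Profit = -$353 at q = 4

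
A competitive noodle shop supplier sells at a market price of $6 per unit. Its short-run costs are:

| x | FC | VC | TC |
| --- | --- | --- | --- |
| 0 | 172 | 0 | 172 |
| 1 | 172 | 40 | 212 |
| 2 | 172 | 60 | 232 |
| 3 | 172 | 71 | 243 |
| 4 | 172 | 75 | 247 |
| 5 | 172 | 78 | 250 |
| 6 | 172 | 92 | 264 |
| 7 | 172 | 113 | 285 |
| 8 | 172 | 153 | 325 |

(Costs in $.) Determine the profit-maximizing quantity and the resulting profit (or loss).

x = 0 (shut down); profit = -$172

Compute π = P·x − TC at each output: x=0: -172; x=1: -206; x=2: -220; x=3: -225; x=4: -223; x=5: -220; x=6: -228; x=7: -243; x=8: -277.
Profit is highest at x = 0. Equivalently, the lowest AVC in the table is 92/6 ≈ $15.33 at x = 6, and P = $6 falls below it — price never covers variable cost, so the firm shuts down and loses only its fixed cost.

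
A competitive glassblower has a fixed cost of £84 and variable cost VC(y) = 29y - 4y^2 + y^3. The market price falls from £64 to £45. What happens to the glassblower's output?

MC = 29 - 8y + 3y^2; the shutdown threshold is min AVC = £25 (at y = 2).
At P = £64 ≥ min AVC, set P = MC on the rising branch: y = 5.
At P = £45 ≥ min AVC, set P = MC: y = 4. The firm stays open but cuts output.

Output falls from 5 to 4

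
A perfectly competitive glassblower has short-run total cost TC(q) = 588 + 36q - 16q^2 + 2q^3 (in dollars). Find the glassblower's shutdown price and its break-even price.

Shutdown price = $4; break-even price = $106

Shutdown price = min AVC. AVC = 36 - 16q + 2q^2, with vertex at q = 4 and minimum $4.
ATC = 588/q + 36 - 16q + 2q^2. Setting dATC/dq = −588/q^2 − 16 + 4q = 0 gives q = 7 (since 4·7^3 − 16·7^2 = 588).
min ATC = 588/7 + 36 − 16·7 + 2·7^2 = $106. That is the break-even price.
Between these two prices the firm operates at a loss; above $106 it earns a profit.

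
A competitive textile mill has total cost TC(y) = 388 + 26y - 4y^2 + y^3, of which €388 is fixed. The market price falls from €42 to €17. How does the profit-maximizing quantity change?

Output falls from 4 to 0 (the firm shuts down)

MC = 26 - 8y + 3y^2; the shutdown threshold is min AVC = €22 (at y = 2).
With P = €42 above the shutdown price, P = MC gives y = 4.
At P = €17 < min AVC = €22, price no longer covers variable cost at any output, so the firm shuts down: y = 0.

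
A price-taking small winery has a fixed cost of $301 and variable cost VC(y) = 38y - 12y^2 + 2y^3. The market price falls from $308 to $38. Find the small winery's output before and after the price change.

AVC = 38 - 12y + 2y^2, minimized at y = 3 where min AVC = $20. MC = 38 - 24y + 6y^2.
At P = $308 ≥ min AVC, set P = MC on the rising branch: y = 9.
At P = $38 ≥ min AVC, set P = MC: y = 4. The firm stays open but cuts output.

Output falls from 9 to 4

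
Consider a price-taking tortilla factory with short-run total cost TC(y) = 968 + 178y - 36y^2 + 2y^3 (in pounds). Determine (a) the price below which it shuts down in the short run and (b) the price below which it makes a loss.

AVC = 178 - 36y + 2y^2; minimized at y = 9, giving min AVC = £16. That is the shutdown price.
ATC = 968/y + 178 - 36y + 2y^2. Setting dATC/dy = −968/y^2 − 36 + 4y = 0 gives y = 11 (since 4·11^3 − 36·11^2 = 968).
min ATC = 968/11 + 178 − 36·11 + 2·11^2 = £112. That is the break-even price.
For £16 ≤ P < £112 the firm produces at a loss; below £16 it shuts down.

Shutdown price = £16; break-even price = £112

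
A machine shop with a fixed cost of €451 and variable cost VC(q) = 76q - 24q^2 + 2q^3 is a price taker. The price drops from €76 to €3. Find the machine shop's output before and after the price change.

Output falls from 8 to 0 (the firm shuts down)

AVC = 76 - 24q + 2q^2, minimized at q = 6 where min AVC = €4. MC = 76 - 48q + 6q^2.
At P = €76 ≥ min AVC, set P = MC on the rising branch: q = 8.
At P = €3 < min AVC = €4, price no longer covers variable cost at any output, so the firm shuts down: q = 0.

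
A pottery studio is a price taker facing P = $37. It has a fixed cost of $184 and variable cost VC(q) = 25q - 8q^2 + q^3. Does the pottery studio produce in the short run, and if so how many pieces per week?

From TC, MC = TC'(q) = 25 - 16q + 3q^2 and AVC = VC/q = 25 - 8q + q^2.
AVC hits its minimum where MC = AVC, at q = 4, giving min AVC = 25 - 8·4 + 4^2 = $9.
P = $37 exceeds min AVC = $9, so the firm stays open.
Solving P = MC: -12 - 16q + 3q^2 = 0 ⇒ q = -2/3 or 6. On the upward-sloping branch, q* = 6.
Check: AVC at q = 6 is $13 ≤ P, so revenue covers variable cost.
Profit = P·q − TC = 37·6 − 262 = -$40, a loss, but smaller than the $184 fixed cost the firm would lose by shutting down.

Produce at q = 6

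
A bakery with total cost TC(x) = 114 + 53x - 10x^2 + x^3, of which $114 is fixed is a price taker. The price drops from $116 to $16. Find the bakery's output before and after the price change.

AVC = 53 - 10x + x^2, minimized at x = 5 where min AVC = $28. MC = 53 - 20x + 3x^2.
With P = $116 above the shutdown price, P = MC gives x = 9.
At P = $16 < min AVC = $28, price no longer covers variable cost at any output, so the firm shuts down: x = 0.

Output falls from 9 to 0 (the firm shuts down)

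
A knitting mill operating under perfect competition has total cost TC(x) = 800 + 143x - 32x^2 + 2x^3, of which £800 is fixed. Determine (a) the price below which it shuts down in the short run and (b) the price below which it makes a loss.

Shutdown price = £15; break-even price = £103

Shutdown price = min AVC. AVC = 143 - 32x + 2x^2, with vertex at x = 8 and minimum £15.
ATC = 800/x + 143 - 32x + 2x^2. Setting dATC/dx = −800/x^2 − 32 + 4x = 0 gives x = 10 (since 4·10^3 − 32·10^2 = 800).
min ATC = 800/10 + 143 − 32·10 + 2·10^2 = £103. That is the break-even price.
Between these two prices the firm operates at a loss; above £103 it earns a profit.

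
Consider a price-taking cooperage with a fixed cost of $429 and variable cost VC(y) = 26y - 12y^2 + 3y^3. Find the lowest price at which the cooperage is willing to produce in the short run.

$14 per unit

Short-run supply begins at min AVC. From VC = 26y - 12y^2 + 3y^3, AVC = 26 - 12y + 3y^2.
At the minimum of AVC, MC = AVC. MC = 26 - 24y + 9y^2; setting MC = AVC gives 6y^2 - 12y = 0, so y = 2. min AVC = 14.
For P < $14 the firm produces nothing.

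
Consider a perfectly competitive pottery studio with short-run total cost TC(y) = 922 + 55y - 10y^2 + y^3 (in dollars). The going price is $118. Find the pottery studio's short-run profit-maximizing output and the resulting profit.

Profit = -$274 at y = 9

AVC = 55 - 10y + y^2; min AVC = $30 at y = 5. Since P = $118 ≥ min AVC, the firm produces.
MC = 55 - 20y + 3y^2. Setting P = MC and taking the root on the rising branch gives y* = 9.
TR = 118·9 = 1062. TC = 922 + 414 = 1336. Profit = 1062 − 1336 = -$274.
By producing, the firm covers all variable cost plus $648 of fixed cost; shutting down would lose the full $922.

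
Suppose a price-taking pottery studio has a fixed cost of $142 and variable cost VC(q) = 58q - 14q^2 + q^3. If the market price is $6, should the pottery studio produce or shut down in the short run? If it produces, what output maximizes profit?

From TC, MC = TC'(q) = 58 - 28q + 3q^2 and AVC = VC/q = 58 - 14q + q^2.
AVC is minimized where dAVC/dq = -14 + 2q = 0, at q = 7; min AVC = 58 - 14·7 + 7^2 = $9.
P = $6 lies below min AVC = $9; no output level covers variable cost.
Shutting down limits the loss to fixed cost, $142.

Shut down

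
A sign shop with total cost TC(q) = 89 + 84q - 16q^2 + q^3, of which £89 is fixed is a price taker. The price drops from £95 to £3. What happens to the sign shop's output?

AVC = 84 - 16q + q^2, minimized at q = 8 where min AVC = £20. MC = 84 - 32q + 3q^2.
At P = £95 ≥ min AVC, set P = MC on the rising branch: q = 11.
At P = £3 < min AVC = £20, price no longer covers variable cost at any output, so the firm shuts down: q = 0.

Output falls from 11 to 0 (the firm shuts down)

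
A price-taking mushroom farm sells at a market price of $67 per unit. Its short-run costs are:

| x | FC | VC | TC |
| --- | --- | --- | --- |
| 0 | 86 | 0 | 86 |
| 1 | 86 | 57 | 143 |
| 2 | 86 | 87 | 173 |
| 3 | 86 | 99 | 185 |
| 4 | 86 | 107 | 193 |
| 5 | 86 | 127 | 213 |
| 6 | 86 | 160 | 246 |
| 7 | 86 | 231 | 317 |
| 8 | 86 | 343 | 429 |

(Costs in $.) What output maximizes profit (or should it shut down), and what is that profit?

x = 6; profit = $156

Compute π = P·x − TC at each output: x=0: -86; x=1: -76; x=2: -39; x=3: 16; x=4: 75; x=5: 122; x=6: 156; x=7: 152; x=8: 107.
Profit is maximized at x = 6. AVC there is 160/6 = $26.67 ≤ P, so producing beats shutting down (which would give -$86).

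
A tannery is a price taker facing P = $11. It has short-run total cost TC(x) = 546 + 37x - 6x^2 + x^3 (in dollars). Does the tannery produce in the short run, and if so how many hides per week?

Shut down

From TC, MC = TC'(x) = 37 - 12x + 3x^2 and AVC = VC/x = 37 - 6x + x^2.
AVC hits its minimum where MC = AVC, at x = 3, giving min AVC = 37 - 6·3 + 3^2 = $28.
With P < min AVC ($11 < $28), every unit sold adds to the loss.
The firm minimizes its loss by shutting down and losing only its fixed cost of $546.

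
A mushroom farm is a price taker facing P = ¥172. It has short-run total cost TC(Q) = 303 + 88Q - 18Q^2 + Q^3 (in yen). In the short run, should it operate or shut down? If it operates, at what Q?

Produce at Q = 14

From TC, MC = TC'(Q) = 88 - 36Q + 3Q^2 and AVC = VC/Q = 88 - 18Q + Q^2.
The AVC parabola has its vertex at Q = 18/2 = 9, where AVC = 88 - 18·9 + 9^2 = ¥7.
Since P = ¥172 ≥ min AVC = ¥7, price covers variable cost and the firm should produce.
Set P = MC: 172 = 88 - 36Q + 3Q^2 → -84 - 36Q + 3Q^2 = 0. The roots are Q = -2 and Q = 14; the profit-maximizing output is on the rising part of MC, so Q* = 14.
Check: AVC at Q = 14 is ¥32 ≤ P, so revenue covers variable cost.
Profit = P·Q − TC = 172·14 − 751 = ¥1657.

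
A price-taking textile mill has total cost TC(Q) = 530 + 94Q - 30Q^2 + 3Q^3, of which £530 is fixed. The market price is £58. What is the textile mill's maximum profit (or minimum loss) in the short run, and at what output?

Profit = -£314 at Q = 6

AVC = 94 - 30Q + 3Q^2 has its minimum £19 at Q = 5; price £58 clears that bar, so the firm operates.
With MC = 94 - 60Q + 9Q^2, P = MC on the upward-sloping part at Q* = 6.
TR = 58·6 = 348. TC = 530 + 132 = 662. Profit = 348 − 662 = -£314.
By producing, the firm covers all variable cost plus £216 of fixed cost; shutting down would lose the full £530.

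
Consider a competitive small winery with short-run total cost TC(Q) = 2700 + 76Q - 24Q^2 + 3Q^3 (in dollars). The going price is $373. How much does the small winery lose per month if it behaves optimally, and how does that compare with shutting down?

Profit = -$270 at Q = 9

AVC = 76 - 24Q + 3Q^2 has its minimum $28 at Q = 4; price $373 clears that bar, so the firm operates.
With MC = 76 - 48Q + 9Q^2, P = MC on the upward-sloping part at Q* = 9.
TR = 373·9 = 3357. TC = 2700 + 927 = 3627. Profit = 3357 − 3627 = -$270.
Shutting down would mean losing the fixed cost of $2700, so operating at a loss of $270 is better by $2430.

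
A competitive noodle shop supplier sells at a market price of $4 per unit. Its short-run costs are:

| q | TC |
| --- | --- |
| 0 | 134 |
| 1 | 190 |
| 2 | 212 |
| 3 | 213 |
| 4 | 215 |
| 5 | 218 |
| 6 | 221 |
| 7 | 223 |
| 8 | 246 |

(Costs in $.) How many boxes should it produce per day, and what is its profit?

Profit at each row (π = 4q − TC): q=0: -134; q=1: -186; q=2: -204; q=3: -201; q=4: -199; q=5: -198; q=6: -197; q=7: -195; q=8: -214.
Profit is highest at q = 0. Equivalently, the lowest AVC in the table is 89/7 ≈ $12.71 at q = 7, and P = $4 falls below it — price never covers variable cost, so the firm shuts down and loses only its fixed cost.

q = 0 (shut down); profit = -$134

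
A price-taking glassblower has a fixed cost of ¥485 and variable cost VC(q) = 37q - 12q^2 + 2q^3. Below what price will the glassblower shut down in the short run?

¥19 per unit

Short-run supply begins at min AVC. From VC = 37q - 12q^2 + 2q^3, AVC = 37 - 12q + 2q^2.
dAVC/dq = -12 + 4q = 0 gives q = 3. min AVC = 37 - 12·3 + 2·3^2 = 19.
The firm shuts down for any P below ¥19.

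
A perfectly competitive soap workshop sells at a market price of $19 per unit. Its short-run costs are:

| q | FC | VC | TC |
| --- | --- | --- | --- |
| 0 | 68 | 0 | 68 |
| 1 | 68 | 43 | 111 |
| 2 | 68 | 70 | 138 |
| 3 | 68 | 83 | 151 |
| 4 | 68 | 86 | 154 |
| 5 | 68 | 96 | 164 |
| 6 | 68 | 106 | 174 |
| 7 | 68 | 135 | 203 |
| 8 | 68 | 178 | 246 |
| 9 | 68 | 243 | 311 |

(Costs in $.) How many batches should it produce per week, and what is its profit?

q = 6; profit = -$60

Compute π = P·q − TC at each output: q=0: -68; q=1: -92; q=2: -100; q=3: -94; q=4: -78; q=5: -69; q=6: -60; q=7: -70; q=8: -94; q=9: -140.
Profit is maximized at q = 6. AVC there is 106/6 = $17.67 ≤ P, so producing beats shutting down (which would give -$68).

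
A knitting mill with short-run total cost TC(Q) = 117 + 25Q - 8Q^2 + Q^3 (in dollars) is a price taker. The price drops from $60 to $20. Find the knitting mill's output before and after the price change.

Output falls from 7 to 5

MC = 25 - 16Q + 3Q^2; the shutdown threshold is min AVC = $9 (at Q = 4).
With P = $60 above the shutdown price, P = MC gives Q = 7.
At P = $20 ≥ min AVC, set P = MC: Q = 5. The firm stays open but cuts output.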